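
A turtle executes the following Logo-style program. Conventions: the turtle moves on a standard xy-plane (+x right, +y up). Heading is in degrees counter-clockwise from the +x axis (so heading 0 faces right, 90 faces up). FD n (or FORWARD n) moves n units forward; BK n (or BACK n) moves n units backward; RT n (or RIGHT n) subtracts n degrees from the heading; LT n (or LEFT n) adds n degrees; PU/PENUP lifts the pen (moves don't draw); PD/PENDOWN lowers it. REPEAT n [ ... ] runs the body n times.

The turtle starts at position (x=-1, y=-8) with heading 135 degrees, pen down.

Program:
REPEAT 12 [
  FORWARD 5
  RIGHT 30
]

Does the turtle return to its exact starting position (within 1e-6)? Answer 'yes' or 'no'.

Answer: yes

Derivation:
Executing turtle program step by step:
Start: pos=(-1,-8), heading=135, pen down
REPEAT 12 [
  -- iteration 1/12 --
  FD 5: (-1,-8) -> (-4.536,-4.464) [heading=135, draw]
  RT 30: heading 135 -> 105
  -- iteration 2/12 --
  FD 5: (-4.536,-4.464) -> (-5.83,0.365) [heading=105, draw]
  RT 30: heading 105 -> 75
  -- iteration 3/12 --
  FD 5: (-5.83,0.365) -> (-4.536,5.195) [heading=75, draw]
  RT 30: heading 75 -> 45
  -- iteration 4/12 --
  FD 5: (-4.536,5.195) -> (-1,8.73) [heading=45, draw]
  RT 30: heading 45 -> 15
  -- iteration 5/12 --
  FD 5: (-1,8.73) -> (3.83,10.024) [heading=15, draw]
  RT 30: heading 15 -> 345
  -- iteration 6/12 --
  FD 5: (3.83,10.024) -> (8.659,8.73) [heading=345, draw]
  RT 30: heading 345 -> 315
  -- iteration 7/12 --
  FD 5: (8.659,8.73) -> (12.195,5.195) [heading=315, draw]
  RT 30: heading 315 -> 285
  -- iteration 8/12 --
  FD 5: (12.195,5.195) -> (13.489,0.365) [heading=285, draw]
  RT 30: heading 285 -> 255
  -- iteration 9/12 --
  FD 5: (13.489,0.365) -> (12.195,-4.464) [heading=255, draw]
  RT 30: heading 255 -> 225
  -- iteration 10/12 --
  FD 5: (12.195,-4.464) -> (8.659,-8) [heading=225, draw]
  RT 30: heading 225 -> 195
  -- iteration 11/12 --
  FD 5: (8.659,-8) -> (3.83,-9.294) [heading=195, draw]
  RT 30: heading 195 -> 165
  -- iteration 12/12 --
  FD 5: (3.83,-9.294) -> (-1,-8) [heading=165, draw]
  RT 30: heading 165 -> 135
]
Final: pos=(-1,-8), heading=135, 12 segment(s) drawn

Start position: (-1, -8)
Final position: (-1, -8)
Distance = 0; < 1e-6 -> CLOSED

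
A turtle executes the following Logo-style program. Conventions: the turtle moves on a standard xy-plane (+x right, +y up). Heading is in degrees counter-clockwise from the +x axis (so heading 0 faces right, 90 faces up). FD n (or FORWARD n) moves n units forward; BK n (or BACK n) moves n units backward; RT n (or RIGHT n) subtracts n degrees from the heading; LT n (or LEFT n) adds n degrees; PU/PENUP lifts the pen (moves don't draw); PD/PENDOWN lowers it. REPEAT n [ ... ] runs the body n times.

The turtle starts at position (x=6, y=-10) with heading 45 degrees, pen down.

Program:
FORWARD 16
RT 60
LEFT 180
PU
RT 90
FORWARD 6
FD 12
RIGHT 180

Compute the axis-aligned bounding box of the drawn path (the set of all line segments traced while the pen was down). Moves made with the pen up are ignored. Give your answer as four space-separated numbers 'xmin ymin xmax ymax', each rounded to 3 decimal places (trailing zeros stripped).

Executing turtle program step by step:
Start: pos=(6,-10), heading=45, pen down
FD 16: (6,-10) -> (17.314,1.314) [heading=45, draw]
RT 60: heading 45 -> 345
LT 180: heading 345 -> 165
PU: pen up
RT 90: heading 165 -> 75
FD 6: (17.314,1.314) -> (18.867,7.109) [heading=75, move]
FD 12: (18.867,7.109) -> (21.972,18.7) [heading=75, move]
RT 180: heading 75 -> 255
Final: pos=(21.972,18.7), heading=255, 1 segment(s) drawn

Segment endpoints: x in {6, 17.314}, y in {-10, 1.314}
xmin=6, ymin=-10, xmax=17.314, ymax=1.314

Answer: 6 -10 17.314 1.314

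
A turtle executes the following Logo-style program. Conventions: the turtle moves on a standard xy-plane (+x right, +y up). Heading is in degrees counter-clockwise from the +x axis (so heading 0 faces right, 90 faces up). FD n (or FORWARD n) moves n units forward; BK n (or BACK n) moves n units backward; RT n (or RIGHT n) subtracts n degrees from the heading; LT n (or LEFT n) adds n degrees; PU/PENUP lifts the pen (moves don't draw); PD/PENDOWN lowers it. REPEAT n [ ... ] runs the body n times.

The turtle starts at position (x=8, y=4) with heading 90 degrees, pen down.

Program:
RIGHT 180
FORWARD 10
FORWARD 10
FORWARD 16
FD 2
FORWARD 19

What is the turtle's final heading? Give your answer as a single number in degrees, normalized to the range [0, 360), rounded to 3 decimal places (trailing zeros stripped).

Executing turtle program step by step:
Start: pos=(8,4), heading=90, pen down
RT 180: heading 90 -> 270
FD 10: (8,4) -> (8,-6) [heading=270, draw]
FD 10: (8,-6) -> (8,-16) [heading=270, draw]
FD 16: (8,-16) -> (8,-32) [heading=270, draw]
FD 2: (8,-32) -> (8,-34) [heading=270, draw]
FD 19: (8,-34) -> (8,-53) [heading=270, draw]
Final: pos=(8,-53), heading=270, 5 segment(s) drawn

Answer: 270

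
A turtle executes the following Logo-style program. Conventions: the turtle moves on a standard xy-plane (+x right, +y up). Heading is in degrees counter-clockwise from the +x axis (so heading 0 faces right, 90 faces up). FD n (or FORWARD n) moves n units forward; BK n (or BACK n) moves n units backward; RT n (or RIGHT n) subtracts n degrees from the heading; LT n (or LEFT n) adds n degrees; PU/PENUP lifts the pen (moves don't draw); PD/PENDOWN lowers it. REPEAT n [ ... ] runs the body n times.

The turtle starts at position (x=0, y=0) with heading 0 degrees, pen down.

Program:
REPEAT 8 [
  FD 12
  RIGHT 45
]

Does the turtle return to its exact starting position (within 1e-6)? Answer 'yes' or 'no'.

Executing turtle program step by step:
Start: pos=(0,0), heading=0, pen down
REPEAT 8 [
  -- iteration 1/8 --
  FD 12: (0,0) -> (12,0) [heading=0, draw]
  RT 45: heading 0 -> 315
  -- iteration 2/8 --
  FD 12: (12,0) -> (20.485,-8.485) [heading=315, draw]
  RT 45: heading 315 -> 270
  -- iteration 3/8 --
  FD 12: (20.485,-8.485) -> (20.485,-20.485) [heading=270, draw]
  RT 45: heading 270 -> 225
  -- iteration 4/8 --
  FD 12: (20.485,-20.485) -> (12,-28.971) [heading=225, draw]
  RT 45: heading 225 -> 180
  -- iteration 5/8 --
  FD 12: (12,-28.971) -> (0,-28.971) [heading=180, draw]
  RT 45: heading 180 -> 135
  -- iteration 6/8 --
  FD 12: (0,-28.971) -> (-8.485,-20.485) [heading=135, draw]
  RT 45: heading 135 -> 90
  -- iteration 7/8 --
  FD 12: (-8.485,-20.485) -> (-8.485,-8.485) [heading=90, draw]
  RT 45: heading 90 -> 45
  -- iteration 8/8 --
  FD 12: (-8.485,-8.485) -> (0,0) [heading=45, draw]
  RT 45: heading 45 -> 0
]
Final: pos=(0,0), heading=0, 8 segment(s) drawn

Start position: (0, 0)
Final position: (0, 0)
Distance = 0; < 1e-6 -> CLOSED

Answer: yes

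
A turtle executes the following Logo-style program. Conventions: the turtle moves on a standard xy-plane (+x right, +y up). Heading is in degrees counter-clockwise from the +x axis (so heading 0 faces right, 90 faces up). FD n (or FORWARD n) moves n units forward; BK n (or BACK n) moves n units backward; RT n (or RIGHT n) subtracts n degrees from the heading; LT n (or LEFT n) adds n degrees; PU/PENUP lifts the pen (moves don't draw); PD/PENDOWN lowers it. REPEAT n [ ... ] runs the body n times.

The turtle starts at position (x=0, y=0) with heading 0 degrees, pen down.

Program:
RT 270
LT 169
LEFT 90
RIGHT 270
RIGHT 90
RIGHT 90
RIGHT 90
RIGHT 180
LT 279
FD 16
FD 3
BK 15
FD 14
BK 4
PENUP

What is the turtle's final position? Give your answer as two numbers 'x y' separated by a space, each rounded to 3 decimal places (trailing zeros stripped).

Answer: -0.489 -13.991

Derivation:
Executing turtle program step by step:
Start: pos=(0,0), heading=0, pen down
RT 270: heading 0 -> 90
LT 169: heading 90 -> 259
LT 90: heading 259 -> 349
RT 270: heading 349 -> 79
RT 90: heading 79 -> 349
RT 90: heading 349 -> 259
RT 90: heading 259 -> 169
RT 180: heading 169 -> 349
LT 279: heading 349 -> 268
FD 16: (0,0) -> (-0.558,-15.99) [heading=268, draw]
FD 3: (-0.558,-15.99) -> (-0.663,-18.988) [heading=268, draw]
BK 15: (-0.663,-18.988) -> (-0.14,-3.998) [heading=268, draw]
FD 14: (-0.14,-3.998) -> (-0.628,-17.989) [heading=268, draw]
BK 4: (-0.628,-17.989) -> (-0.489,-13.991) [heading=268, draw]
PU: pen up
Final: pos=(-0.489,-13.991), heading=268, 5 segment(s) drawn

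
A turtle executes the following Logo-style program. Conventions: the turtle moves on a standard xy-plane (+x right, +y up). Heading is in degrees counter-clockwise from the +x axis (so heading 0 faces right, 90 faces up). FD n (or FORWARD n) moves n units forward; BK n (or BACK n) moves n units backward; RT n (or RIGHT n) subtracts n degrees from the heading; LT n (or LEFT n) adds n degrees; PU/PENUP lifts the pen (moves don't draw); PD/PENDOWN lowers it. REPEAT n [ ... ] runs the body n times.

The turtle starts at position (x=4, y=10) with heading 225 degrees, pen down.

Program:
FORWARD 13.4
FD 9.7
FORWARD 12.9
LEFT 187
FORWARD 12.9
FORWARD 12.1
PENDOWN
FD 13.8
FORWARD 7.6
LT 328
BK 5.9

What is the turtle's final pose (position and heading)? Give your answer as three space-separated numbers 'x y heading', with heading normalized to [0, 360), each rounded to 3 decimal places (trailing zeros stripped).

Answer: 1.567 19.09 20

Derivation:
Executing turtle program step by step:
Start: pos=(4,10), heading=225, pen down
FD 13.4: (4,10) -> (-5.475,0.525) [heading=225, draw]
FD 9.7: (-5.475,0.525) -> (-12.334,-6.334) [heading=225, draw]
FD 12.9: (-12.334,-6.334) -> (-21.456,-15.456) [heading=225, draw]
LT 187: heading 225 -> 52
FD 12.9: (-21.456,-15.456) -> (-13.514,-5.291) [heading=52, draw]
FD 12.1: (-13.514,-5.291) -> (-6.064,4.244) [heading=52, draw]
PD: pen down
FD 13.8: (-6.064,4.244) -> (2.432,15.119) [heading=52, draw]
FD 7.6: (2.432,15.119) -> (7.111,21.108) [heading=52, draw]
LT 328: heading 52 -> 20
BK 5.9: (7.111,21.108) -> (1.567,19.09) [heading=20, draw]
Final: pos=(1.567,19.09), heading=20, 8 segment(s) drawn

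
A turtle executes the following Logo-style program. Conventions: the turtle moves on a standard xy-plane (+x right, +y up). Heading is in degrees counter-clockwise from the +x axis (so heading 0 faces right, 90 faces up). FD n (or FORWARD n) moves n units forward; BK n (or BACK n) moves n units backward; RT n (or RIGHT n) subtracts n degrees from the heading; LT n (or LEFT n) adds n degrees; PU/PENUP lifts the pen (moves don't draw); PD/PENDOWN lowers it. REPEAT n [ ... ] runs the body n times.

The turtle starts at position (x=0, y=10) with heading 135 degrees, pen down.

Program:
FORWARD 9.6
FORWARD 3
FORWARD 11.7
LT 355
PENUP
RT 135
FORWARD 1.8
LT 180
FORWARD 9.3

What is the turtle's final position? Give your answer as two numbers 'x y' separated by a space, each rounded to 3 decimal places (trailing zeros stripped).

Answer: -24.654 27.836

Derivation:
Executing turtle program step by step:
Start: pos=(0,10), heading=135, pen down
FD 9.6: (0,10) -> (-6.788,16.788) [heading=135, draw]
FD 3: (-6.788,16.788) -> (-8.91,18.91) [heading=135, draw]
FD 11.7: (-8.91,18.91) -> (-17.183,27.183) [heading=135, draw]
LT 355: heading 135 -> 130
PU: pen up
RT 135: heading 130 -> 355
FD 1.8: (-17.183,27.183) -> (-15.39,27.026) [heading=355, move]
LT 180: heading 355 -> 175
FD 9.3: (-15.39,27.026) -> (-24.654,27.836) [heading=175, move]
Final: pos=(-24.654,27.836), heading=175, 3 segment(s) drawn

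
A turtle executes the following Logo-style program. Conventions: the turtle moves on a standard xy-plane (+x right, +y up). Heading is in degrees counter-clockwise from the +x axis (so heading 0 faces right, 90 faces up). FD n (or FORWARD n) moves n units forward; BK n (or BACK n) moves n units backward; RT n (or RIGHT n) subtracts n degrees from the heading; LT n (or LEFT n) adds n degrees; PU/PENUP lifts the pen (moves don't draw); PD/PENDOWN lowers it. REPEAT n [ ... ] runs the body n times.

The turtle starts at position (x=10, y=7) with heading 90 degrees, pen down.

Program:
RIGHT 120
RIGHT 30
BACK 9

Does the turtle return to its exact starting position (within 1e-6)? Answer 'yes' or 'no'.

Executing turtle program step by step:
Start: pos=(10,7), heading=90, pen down
RT 120: heading 90 -> 330
RT 30: heading 330 -> 300
BK 9: (10,7) -> (5.5,14.794) [heading=300, draw]
Final: pos=(5.5,14.794), heading=300, 1 segment(s) drawn

Start position: (10, 7)
Final position: (5.5, 14.794)
Distance = 9; >= 1e-6 -> NOT closed

Answer: no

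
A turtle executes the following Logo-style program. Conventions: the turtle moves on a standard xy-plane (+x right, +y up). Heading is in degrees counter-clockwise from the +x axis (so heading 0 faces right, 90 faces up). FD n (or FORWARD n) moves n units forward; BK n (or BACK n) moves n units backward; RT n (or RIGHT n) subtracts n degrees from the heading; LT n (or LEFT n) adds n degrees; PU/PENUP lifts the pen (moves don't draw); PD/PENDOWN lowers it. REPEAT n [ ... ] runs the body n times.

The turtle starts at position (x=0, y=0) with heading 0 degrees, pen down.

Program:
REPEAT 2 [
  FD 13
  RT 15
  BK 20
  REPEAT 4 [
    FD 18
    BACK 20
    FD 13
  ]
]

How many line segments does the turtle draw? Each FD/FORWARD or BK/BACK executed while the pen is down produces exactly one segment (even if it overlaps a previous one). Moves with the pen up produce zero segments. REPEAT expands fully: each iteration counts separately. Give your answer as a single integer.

Answer: 28

Derivation:
Executing turtle program step by step:
Start: pos=(0,0), heading=0, pen down
REPEAT 2 [
  -- iteration 1/2 --
  FD 13: (0,0) -> (13,0) [heading=0, draw]
  RT 15: heading 0 -> 345
  BK 20: (13,0) -> (-6.319,5.176) [heading=345, draw]
  REPEAT 4 [
    -- iteration 1/4 --
    FD 18: (-6.319,5.176) -> (11.068,0.518) [heading=345, draw]
    BK 20: (11.068,0.518) -> (-8.25,5.694) [heading=345, draw]
    FD 13: (-8.25,5.694) -> (4.307,2.329) [heading=345, draw]
    -- iteration 2/4 --
    FD 18: (4.307,2.329) -> (21.693,-2.329) [heading=345, draw]
    BK 20: (21.693,-2.329) -> (2.375,2.847) [heading=345, draw]
    FD 13: (2.375,2.847) -> (14.932,-0.518) [heading=345, draw]
    -- iteration 3/4 --
    FD 18: (14.932,-0.518) -> (32.319,-5.176) [heading=345, draw]
    BK 20: (32.319,-5.176) -> (13,0) [heading=345, draw]
    FD 13: (13,0) -> (25.557,-3.365) [heading=345, draw]
    -- iteration 4/4 --
    FD 18: (25.557,-3.365) -> (42.944,-8.023) [heading=345, draw]
    BK 20: (42.944,-8.023) -> (23.625,-2.847) [heading=345, draw]
    FD 13: (23.625,-2.847) -> (36.182,-6.212) [heading=345, draw]
  ]
  -- iteration 2/2 --
  FD 13: (36.182,-6.212) -> (48.739,-9.576) [heading=345, draw]
  RT 15: heading 345 -> 330
  BK 20: (48.739,-9.576) -> (31.419,0.424) [heading=330, draw]
  REPEAT 4 [
    -- iteration 1/4 --
    FD 18: (31.419,0.424) -> (47.007,-8.576) [heading=330, draw]
    BK 20: (47.007,-8.576) -> (29.687,1.424) [heading=330, draw]
    FD 13: (29.687,1.424) -> (40.945,-5.076) [heading=330, draw]
    -- iteration 2/4 --
    FD 18: (40.945,-5.076) -> (56.533,-14.076) [heading=330, draw]
    BK 20: (56.533,-14.076) -> (39.213,-4.076) [heading=330, draw]
    FD 13: (39.213,-4.076) -> (50.471,-10.576) [heading=330, draw]
    -- iteration 3/4 --
    FD 18: (50.471,-10.576) -> (66.06,-19.576) [heading=330, draw]
    BK 20: (66.06,-19.576) -> (48.739,-9.576) [heading=330, draw]
    FD 13: (48.739,-9.576) -> (59.998,-16.076) [heading=330, draw]
    -- iteration 4/4 --
    FD 18: (59.998,-16.076) -> (75.586,-25.076) [heading=330, draw]
    BK 20: (75.586,-25.076) -> (58.266,-15.076) [heading=330, draw]
    FD 13: (58.266,-15.076) -> (69.524,-21.576) [heading=330, draw]
  ]
]
Final: pos=(69.524,-21.576), heading=330, 28 segment(s) drawn
Segments drawn: 28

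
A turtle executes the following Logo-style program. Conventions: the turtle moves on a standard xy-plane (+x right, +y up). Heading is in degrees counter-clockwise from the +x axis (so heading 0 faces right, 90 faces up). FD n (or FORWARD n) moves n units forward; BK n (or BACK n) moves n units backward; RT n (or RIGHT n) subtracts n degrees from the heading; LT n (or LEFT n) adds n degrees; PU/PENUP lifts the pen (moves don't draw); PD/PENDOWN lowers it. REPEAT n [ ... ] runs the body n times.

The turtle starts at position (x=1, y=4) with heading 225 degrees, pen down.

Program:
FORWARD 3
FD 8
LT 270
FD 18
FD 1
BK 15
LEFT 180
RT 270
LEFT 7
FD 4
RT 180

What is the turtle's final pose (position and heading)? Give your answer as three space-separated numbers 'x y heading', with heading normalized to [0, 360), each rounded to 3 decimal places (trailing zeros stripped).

Executing turtle program step by step:
Start: pos=(1,4), heading=225, pen down
FD 3: (1,4) -> (-1.121,1.879) [heading=225, draw]
FD 8: (-1.121,1.879) -> (-6.778,-3.778) [heading=225, draw]
LT 270: heading 225 -> 135
FD 18: (-6.778,-3.778) -> (-19.506,8.95) [heading=135, draw]
FD 1: (-19.506,8.95) -> (-20.213,9.657) [heading=135, draw]
BK 15: (-20.213,9.657) -> (-9.607,-0.95) [heading=135, draw]
LT 180: heading 135 -> 315
RT 270: heading 315 -> 45
LT 7: heading 45 -> 52
FD 4: (-9.607,-0.95) -> (-7.144,2.202) [heading=52, draw]
RT 180: heading 52 -> 232
Final: pos=(-7.144,2.202), heading=232, 6 segment(s) drawn

Answer: -7.144 2.202 232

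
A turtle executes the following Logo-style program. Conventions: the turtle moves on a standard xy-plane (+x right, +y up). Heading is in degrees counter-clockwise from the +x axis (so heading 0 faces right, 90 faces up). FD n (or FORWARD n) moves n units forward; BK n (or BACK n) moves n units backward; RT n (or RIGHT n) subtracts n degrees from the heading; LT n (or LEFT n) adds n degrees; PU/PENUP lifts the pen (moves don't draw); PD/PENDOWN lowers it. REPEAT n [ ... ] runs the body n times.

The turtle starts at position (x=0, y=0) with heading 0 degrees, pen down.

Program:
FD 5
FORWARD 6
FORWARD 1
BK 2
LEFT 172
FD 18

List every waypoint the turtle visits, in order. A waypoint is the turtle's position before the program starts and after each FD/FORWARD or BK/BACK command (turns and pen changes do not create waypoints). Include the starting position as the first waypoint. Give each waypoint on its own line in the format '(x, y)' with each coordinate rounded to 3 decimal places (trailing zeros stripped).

Answer: (0, 0)
(5, 0)
(11, 0)
(12, 0)
(10, 0)
(-7.825, 2.505)

Derivation:
Executing turtle program step by step:
Start: pos=(0,0), heading=0, pen down
FD 5: (0,0) -> (5,0) [heading=0, draw]
FD 6: (5,0) -> (11,0) [heading=0, draw]
FD 1: (11,0) -> (12,0) [heading=0, draw]
BK 2: (12,0) -> (10,0) [heading=0, draw]
LT 172: heading 0 -> 172
FD 18: (10,0) -> (-7.825,2.505) [heading=172, draw]
Final: pos=(-7.825,2.505), heading=172, 5 segment(s) drawn
Waypoints (6 total):
(0, 0)
(5, 0)
(11, 0)
(12, 0)
(10, 0)
(-7.825, 2.505)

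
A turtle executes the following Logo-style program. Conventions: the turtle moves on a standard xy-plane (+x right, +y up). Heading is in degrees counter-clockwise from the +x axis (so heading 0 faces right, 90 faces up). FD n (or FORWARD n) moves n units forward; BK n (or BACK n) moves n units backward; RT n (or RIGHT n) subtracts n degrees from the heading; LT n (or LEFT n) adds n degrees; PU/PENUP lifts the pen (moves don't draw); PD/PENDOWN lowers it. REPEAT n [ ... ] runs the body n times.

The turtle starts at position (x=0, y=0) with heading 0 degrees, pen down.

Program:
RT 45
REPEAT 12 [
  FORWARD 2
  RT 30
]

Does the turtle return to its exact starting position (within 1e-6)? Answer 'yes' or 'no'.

Answer: yes

Derivation:
Executing turtle program step by step:
Start: pos=(0,0), heading=0, pen down
RT 45: heading 0 -> 315
REPEAT 12 [
  -- iteration 1/12 --
  FD 2: (0,0) -> (1.414,-1.414) [heading=315, draw]
  RT 30: heading 315 -> 285
  -- iteration 2/12 --
  FD 2: (1.414,-1.414) -> (1.932,-3.346) [heading=285, draw]
  RT 30: heading 285 -> 255
  -- iteration 3/12 --
  FD 2: (1.932,-3.346) -> (1.414,-5.278) [heading=255, draw]
  RT 30: heading 255 -> 225
  -- iteration 4/12 --
  FD 2: (1.414,-5.278) -> (0,-6.692) [heading=225, draw]
  RT 30: heading 225 -> 195
  -- iteration 5/12 --
  FD 2: (0,-6.692) -> (-1.932,-7.21) [heading=195, draw]
  RT 30: heading 195 -> 165
  -- iteration 6/12 --
  FD 2: (-1.932,-7.21) -> (-3.864,-6.692) [heading=165, draw]
  RT 30: heading 165 -> 135
  -- iteration 7/12 --
  FD 2: (-3.864,-6.692) -> (-5.278,-5.278) [heading=135, draw]
  RT 30: heading 135 -> 105
  -- iteration 8/12 --
  FD 2: (-5.278,-5.278) -> (-5.796,-3.346) [heading=105, draw]
  RT 30: heading 105 -> 75
  -- iteration 9/12 --
  FD 2: (-5.796,-3.346) -> (-5.278,-1.414) [heading=75, draw]
  RT 30: heading 75 -> 45
  -- iteration 10/12 --
  FD 2: (-5.278,-1.414) -> (-3.864,0) [heading=45, draw]
  RT 30: heading 45 -> 15
  -- iteration 11/12 --
  FD 2: (-3.864,0) -> (-1.932,0.518) [heading=15, draw]
  RT 30: heading 15 -> 345
  -- iteration 12/12 --
  FD 2: (-1.932,0.518) -> (0,0) [heading=345, draw]
  RT 30: heading 345 -> 315
]
Final: pos=(0,0), heading=315, 12 segment(s) drawn

Start position: (0, 0)
Final position: (0, 0)
Distance = 0; < 1e-6 -> CLOSED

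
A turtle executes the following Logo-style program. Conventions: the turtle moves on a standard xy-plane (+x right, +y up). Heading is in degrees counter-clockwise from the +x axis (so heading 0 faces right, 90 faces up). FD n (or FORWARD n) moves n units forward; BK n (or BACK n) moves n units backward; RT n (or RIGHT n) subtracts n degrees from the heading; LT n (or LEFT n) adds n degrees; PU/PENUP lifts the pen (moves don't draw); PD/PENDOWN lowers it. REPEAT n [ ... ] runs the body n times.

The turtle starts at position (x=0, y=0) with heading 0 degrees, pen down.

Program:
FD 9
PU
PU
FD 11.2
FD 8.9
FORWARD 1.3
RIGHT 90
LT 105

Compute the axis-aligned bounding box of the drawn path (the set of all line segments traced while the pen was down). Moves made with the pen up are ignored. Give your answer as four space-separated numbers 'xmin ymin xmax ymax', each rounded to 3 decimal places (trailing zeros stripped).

Executing turtle program step by step:
Start: pos=(0,0), heading=0, pen down
FD 9: (0,0) -> (9,0) [heading=0, draw]
PU: pen up
PU: pen up
FD 11.2: (9,0) -> (20.2,0) [heading=0, move]
FD 8.9: (20.2,0) -> (29.1,0) [heading=0, move]
FD 1.3: (29.1,0) -> (30.4,0) [heading=0, move]
RT 90: heading 0 -> 270
LT 105: heading 270 -> 15
Final: pos=(30.4,0), heading=15, 1 segment(s) drawn

Segment endpoints: x in {0, 9}, y in {0}
xmin=0, ymin=0, xmax=9, ymax=0

Answer: 0 0 9 0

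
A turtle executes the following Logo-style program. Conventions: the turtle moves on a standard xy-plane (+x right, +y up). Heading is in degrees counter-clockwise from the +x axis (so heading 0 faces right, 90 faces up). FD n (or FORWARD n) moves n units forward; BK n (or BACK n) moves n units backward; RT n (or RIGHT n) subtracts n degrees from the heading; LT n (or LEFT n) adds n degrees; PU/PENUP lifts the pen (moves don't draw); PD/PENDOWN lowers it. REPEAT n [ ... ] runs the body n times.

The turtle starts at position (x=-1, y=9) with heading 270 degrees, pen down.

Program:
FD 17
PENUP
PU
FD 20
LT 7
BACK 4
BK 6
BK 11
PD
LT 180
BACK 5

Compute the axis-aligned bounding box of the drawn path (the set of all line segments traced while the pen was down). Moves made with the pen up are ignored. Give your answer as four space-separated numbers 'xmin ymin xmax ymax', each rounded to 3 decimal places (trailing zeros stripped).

Answer: -3.559 -12.119 -1 9

Derivation:
Executing turtle program step by step:
Start: pos=(-1,9), heading=270, pen down
FD 17: (-1,9) -> (-1,-8) [heading=270, draw]
PU: pen up
PU: pen up
FD 20: (-1,-8) -> (-1,-28) [heading=270, move]
LT 7: heading 270 -> 277
BK 4: (-1,-28) -> (-1.487,-24.03) [heading=277, move]
BK 6: (-1.487,-24.03) -> (-2.219,-18.075) [heading=277, move]
BK 11: (-2.219,-18.075) -> (-3.559,-7.157) [heading=277, move]
PD: pen down
LT 180: heading 277 -> 97
BK 5: (-3.559,-7.157) -> (-2.95,-12.119) [heading=97, draw]
Final: pos=(-2.95,-12.119), heading=97, 2 segment(s) drawn

Segment endpoints: x in {-3.559, -2.95, -1, -1}, y in {-12.119, -8, -7.157, 9}
xmin=-3.559, ymin=-12.119, xmax=-1, ymax=9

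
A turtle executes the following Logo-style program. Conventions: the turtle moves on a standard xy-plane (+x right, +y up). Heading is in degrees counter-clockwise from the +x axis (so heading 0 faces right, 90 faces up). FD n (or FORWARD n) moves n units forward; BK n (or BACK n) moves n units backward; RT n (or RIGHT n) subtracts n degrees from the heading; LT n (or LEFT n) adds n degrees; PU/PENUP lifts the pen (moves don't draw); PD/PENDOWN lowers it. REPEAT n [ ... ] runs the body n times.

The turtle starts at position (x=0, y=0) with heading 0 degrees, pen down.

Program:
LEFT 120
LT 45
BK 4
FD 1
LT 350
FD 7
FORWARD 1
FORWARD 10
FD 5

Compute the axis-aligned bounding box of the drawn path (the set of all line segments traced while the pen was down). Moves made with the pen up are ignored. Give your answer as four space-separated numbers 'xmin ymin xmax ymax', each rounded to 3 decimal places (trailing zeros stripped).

Answer: -17.947 -1.035 3.864 8.944

Derivation:
Executing turtle program step by step:
Start: pos=(0,0), heading=0, pen down
LT 120: heading 0 -> 120
LT 45: heading 120 -> 165
BK 4: (0,0) -> (3.864,-1.035) [heading=165, draw]
FD 1: (3.864,-1.035) -> (2.898,-0.776) [heading=165, draw]
LT 350: heading 165 -> 155
FD 7: (2.898,-0.776) -> (-3.446,2.182) [heading=155, draw]
FD 1: (-3.446,2.182) -> (-4.353,2.604) [heading=155, draw]
FD 10: (-4.353,2.604) -> (-13.416,6.831) [heading=155, draw]
FD 5: (-13.416,6.831) -> (-17.947,8.944) [heading=155, draw]
Final: pos=(-17.947,8.944), heading=155, 6 segment(s) drawn

Segment endpoints: x in {-17.947, -13.416, -4.353, -3.446, 0, 2.898, 3.864}, y in {-1.035, -0.776, 0, 2.182, 2.604, 6.831, 8.944}
xmin=-17.947, ymin=-1.035, xmax=3.864, ymax=8.944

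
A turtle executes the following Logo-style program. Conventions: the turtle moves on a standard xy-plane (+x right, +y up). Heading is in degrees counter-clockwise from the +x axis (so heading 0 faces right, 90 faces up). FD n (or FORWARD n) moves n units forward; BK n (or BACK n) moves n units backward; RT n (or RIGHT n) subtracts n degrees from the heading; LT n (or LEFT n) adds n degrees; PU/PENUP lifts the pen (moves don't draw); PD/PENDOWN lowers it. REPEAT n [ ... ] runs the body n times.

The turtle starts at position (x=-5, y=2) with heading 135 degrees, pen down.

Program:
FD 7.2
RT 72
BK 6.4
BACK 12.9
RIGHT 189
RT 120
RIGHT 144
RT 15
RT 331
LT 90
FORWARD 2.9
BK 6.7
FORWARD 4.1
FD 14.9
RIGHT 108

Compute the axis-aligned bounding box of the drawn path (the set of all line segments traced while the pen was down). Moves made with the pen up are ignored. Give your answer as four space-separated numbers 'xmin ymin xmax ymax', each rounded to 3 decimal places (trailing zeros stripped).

Answer: -19.901 -13.758 -5 7.091

Derivation:
Executing turtle program step by step:
Start: pos=(-5,2), heading=135, pen down
FD 7.2: (-5,2) -> (-10.091,7.091) [heading=135, draw]
RT 72: heading 135 -> 63
BK 6.4: (-10.091,7.091) -> (-12.997,1.389) [heading=63, draw]
BK 12.9: (-12.997,1.389) -> (-18.853,-10.105) [heading=63, draw]
RT 189: heading 63 -> 234
RT 120: heading 234 -> 114
RT 144: heading 114 -> 330
RT 15: heading 330 -> 315
RT 331: heading 315 -> 344
LT 90: heading 344 -> 74
FD 2.9: (-18.853,-10.105) -> (-18.054,-7.318) [heading=74, draw]
BK 6.7: (-18.054,-7.318) -> (-19.901,-13.758) [heading=74, draw]
FD 4.1: (-19.901,-13.758) -> (-18.77,-9.817) [heading=74, draw]
FD 14.9: (-18.77,-9.817) -> (-14.663,4.506) [heading=74, draw]
RT 108: heading 74 -> 326
Final: pos=(-14.663,4.506), heading=326, 7 segment(s) drawn

Segment endpoints: x in {-19.901, -18.853, -18.77, -18.054, -14.663, -12.997, -10.091, -5}, y in {-13.758, -10.105, -9.817, -7.318, 1.389, 2, 4.506, 7.091}
xmin=-19.901, ymin=-13.758, xmax=-5, ymax=7.091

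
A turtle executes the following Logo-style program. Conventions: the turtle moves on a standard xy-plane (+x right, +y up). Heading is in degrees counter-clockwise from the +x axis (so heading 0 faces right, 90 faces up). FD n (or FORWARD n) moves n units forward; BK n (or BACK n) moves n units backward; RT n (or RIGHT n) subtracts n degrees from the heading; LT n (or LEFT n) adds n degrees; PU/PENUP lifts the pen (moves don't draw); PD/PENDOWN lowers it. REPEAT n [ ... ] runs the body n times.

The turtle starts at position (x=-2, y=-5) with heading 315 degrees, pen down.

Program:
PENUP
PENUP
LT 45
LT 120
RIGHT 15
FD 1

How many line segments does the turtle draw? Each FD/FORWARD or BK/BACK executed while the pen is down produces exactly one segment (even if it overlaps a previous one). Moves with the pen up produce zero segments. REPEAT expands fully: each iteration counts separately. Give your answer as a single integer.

Answer: 0

Derivation:
Executing turtle program step by step:
Start: pos=(-2,-5), heading=315, pen down
PU: pen up
PU: pen up
LT 45: heading 315 -> 0
LT 120: heading 0 -> 120
RT 15: heading 120 -> 105
FD 1: (-2,-5) -> (-2.259,-4.034) [heading=105, move]
Final: pos=(-2.259,-4.034), heading=105, 0 segment(s) drawn
Segments drawn: 0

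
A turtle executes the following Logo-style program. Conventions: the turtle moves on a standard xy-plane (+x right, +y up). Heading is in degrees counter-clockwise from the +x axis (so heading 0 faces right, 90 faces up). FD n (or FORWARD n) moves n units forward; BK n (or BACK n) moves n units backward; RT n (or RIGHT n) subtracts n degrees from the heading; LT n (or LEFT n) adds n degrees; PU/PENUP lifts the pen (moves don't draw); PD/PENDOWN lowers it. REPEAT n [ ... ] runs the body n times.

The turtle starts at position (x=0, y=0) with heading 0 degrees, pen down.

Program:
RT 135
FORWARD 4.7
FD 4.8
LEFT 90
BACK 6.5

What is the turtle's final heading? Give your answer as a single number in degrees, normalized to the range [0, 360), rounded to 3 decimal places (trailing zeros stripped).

Answer: 315

Derivation:
Executing turtle program step by step:
Start: pos=(0,0), heading=0, pen down
RT 135: heading 0 -> 225
FD 4.7: (0,0) -> (-3.323,-3.323) [heading=225, draw]
FD 4.8: (-3.323,-3.323) -> (-6.718,-6.718) [heading=225, draw]
LT 90: heading 225 -> 315
BK 6.5: (-6.718,-6.718) -> (-11.314,-2.121) [heading=315, draw]
Final: pos=(-11.314,-2.121), heading=315, 3 segment(s) drawn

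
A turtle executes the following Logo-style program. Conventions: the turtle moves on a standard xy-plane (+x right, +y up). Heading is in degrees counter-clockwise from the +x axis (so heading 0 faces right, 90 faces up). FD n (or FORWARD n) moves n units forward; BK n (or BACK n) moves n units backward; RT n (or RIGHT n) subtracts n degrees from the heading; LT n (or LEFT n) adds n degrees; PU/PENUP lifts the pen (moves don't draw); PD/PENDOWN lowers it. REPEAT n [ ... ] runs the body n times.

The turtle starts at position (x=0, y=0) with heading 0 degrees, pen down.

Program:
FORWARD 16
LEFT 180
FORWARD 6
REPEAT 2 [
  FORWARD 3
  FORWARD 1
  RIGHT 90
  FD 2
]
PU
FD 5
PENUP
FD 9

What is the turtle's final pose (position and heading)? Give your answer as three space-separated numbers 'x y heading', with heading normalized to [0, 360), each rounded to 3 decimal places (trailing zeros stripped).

Answer: 22 6 0

Derivation:
Executing turtle program step by step:
Start: pos=(0,0), heading=0, pen down
FD 16: (0,0) -> (16,0) [heading=0, draw]
LT 180: heading 0 -> 180
FD 6: (16,0) -> (10,0) [heading=180, draw]
REPEAT 2 [
  -- iteration 1/2 --
  FD 3: (10,0) -> (7,0) [heading=180, draw]
  FD 1: (7,0) -> (6,0) [heading=180, draw]
  RT 90: heading 180 -> 90
  FD 2: (6,0) -> (6,2) [heading=90, draw]
  -- iteration 2/2 --
  FD 3: (6,2) -> (6,5) [heading=90, draw]
  FD 1: (6,5) -> (6,6) [heading=90, draw]
  RT 90: heading 90 -> 0
  FD 2: (6,6) -> (8,6) [heading=0, draw]
]
PU: pen up
FD 5: (8,6) -> (13,6) [heading=0, move]
PU: pen up
FD 9: (13,6) -> (22,6) [heading=0, move]
Final: pos=(22,6), heading=0, 8 segment(s) drawn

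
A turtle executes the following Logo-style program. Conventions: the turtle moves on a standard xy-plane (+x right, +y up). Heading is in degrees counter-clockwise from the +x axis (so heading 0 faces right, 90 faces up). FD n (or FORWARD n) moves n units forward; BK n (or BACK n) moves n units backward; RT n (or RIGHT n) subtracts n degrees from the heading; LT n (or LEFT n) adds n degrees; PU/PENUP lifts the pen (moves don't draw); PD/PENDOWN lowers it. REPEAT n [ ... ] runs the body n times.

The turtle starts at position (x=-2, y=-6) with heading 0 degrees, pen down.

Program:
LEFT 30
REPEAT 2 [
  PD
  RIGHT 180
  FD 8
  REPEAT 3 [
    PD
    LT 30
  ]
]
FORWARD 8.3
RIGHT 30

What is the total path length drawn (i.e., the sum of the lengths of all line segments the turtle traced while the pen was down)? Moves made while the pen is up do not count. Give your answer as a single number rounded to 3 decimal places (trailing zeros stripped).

Executing turtle program step by step:
Start: pos=(-2,-6), heading=0, pen down
LT 30: heading 0 -> 30
REPEAT 2 [
  -- iteration 1/2 --
  PD: pen down
  RT 180: heading 30 -> 210
  FD 8: (-2,-6) -> (-8.928,-10) [heading=210, draw]
  REPEAT 3 [
    -- iteration 1/3 --
    PD: pen down
    LT 30: heading 210 -> 240
    -- iteration 2/3 --
    PD: pen down
    LT 30: heading 240 -> 270
    -- iteration 3/3 --
    PD: pen down
    LT 30: heading 270 -> 300
  ]
  -- iteration 2/2 --
  PD: pen down
  RT 180: heading 300 -> 120
  FD 8: (-8.928,-10) -> (-12.928,-3.072) [heading=120, draw]
  REPEAT 3 [
    -- iteration 1/3 --
    PD: pen down
    LT 30: heading 120 -> 150
    -- iteration 2/3 --
    PD: pen down
    LT 30: heading 150 -> 180
    -- iteration 3/3 --
    PD: pen down
    LT 30: heading 180 -> 210
  ]
]
FD 8.3: (-12.928,-3.072) -> (-20.116,-7.222) [heading=210, draw]
RT 30: heading 210 -> 180
Final: pos=(-20.116,-7.222), heading=180, 3 segment(s) drawn

Segment lengths:
  seg 1: (-2,-6) -> (-8.928,-10), length = 8
  seg 2: (-8.928,-10) -> (-12.928,-3.072), length = 8
  seg 3: (-12.928,-3.072) -> (-20.116,-7.222), length = 8.3
Total = 24.3

Answer: 24.3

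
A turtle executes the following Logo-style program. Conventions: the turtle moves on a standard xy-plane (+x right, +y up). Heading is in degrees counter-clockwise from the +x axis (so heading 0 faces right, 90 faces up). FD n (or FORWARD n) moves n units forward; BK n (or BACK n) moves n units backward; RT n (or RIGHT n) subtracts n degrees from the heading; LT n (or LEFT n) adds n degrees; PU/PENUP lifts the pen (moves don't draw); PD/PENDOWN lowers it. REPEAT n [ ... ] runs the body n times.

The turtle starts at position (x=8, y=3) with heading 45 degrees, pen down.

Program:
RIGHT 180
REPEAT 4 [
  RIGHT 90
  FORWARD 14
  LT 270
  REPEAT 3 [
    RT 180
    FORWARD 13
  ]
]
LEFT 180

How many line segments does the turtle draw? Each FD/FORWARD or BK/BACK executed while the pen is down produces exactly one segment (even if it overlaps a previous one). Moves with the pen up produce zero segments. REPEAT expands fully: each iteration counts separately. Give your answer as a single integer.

Executing turtle program step by step:
Start: pos=(8,3), heading=45, pen down
RT 180: heading 45 -> 225
REPEAT 4 [
  -- iteration 1/4 --
  RT 90: heading 225 -> 135
  FD 14: (8,3) -> (-1.899,12.899) [heading=135, draw]
  LT 270: heading 135 -> 45
  REPEAT 3 [
    -- iteration 1/3 --
    RT 180: heading 45 -> 225
    FD 13: (-1.899,12.899) -> (-11.092,3.707) [heading=225, draw]
    -- iteration 2/3 --
    RT 180: heading 225 -> 45
    FD 13: (-11.092,3.707) -> (-1.899,12.899) [heading=45, draw]
    -- iteration 3/3 --
    RT 180: heading 45 -> 225
    FD 13: (-1.899,12.899) -> (-11.092,3.707) [heading=225, draw]
  ]
  -- iteration 2/4 --
  RT 90: heading 225 -> 135
  FD 14: (-11.092,3.707) -> (-20.991,13.607) [heading=135, draw]
  LT 270: heading 135 -> 45
  REPEAT 3 [
    -- iteration 1/3 --
    RT 180: heading 45 -> 225
    FD 13: (-20.991,13.607) -> (-30.184,4.414) [heading=225, draw]
    -- iteration 2/3 --
    RT 180: heading 225 -> 45
    FD 13: (-30.184,4.414) -> (-20.991,13.607) [heading=45, draw]
    -- iteration 3/3 --
    RT 180: heading 45 -> 225
    FD 13: (-20.991,13.607) -> (-30.184,4.414) [heading=225, draw]
  ]
  -- iteration 3/4 --
  RT 90: heading 225 -> 135
  FD 14: (-30.184,4.414) -> (-40.083,14.314) [heading=135, draw]
  LT 270: heading 135 -> 45
  REPEAT 3 [
    -- iteration 1/3 --
    RT 180: heading 45 -> 225
    FD 13: (-40.083,14.314) -> (-49.276,5.121) [heading=225, draw]
    -- iteration 2/3 --
    RT 180: heading 225 -> 45
    FD 13: (-49.276,5.121) -> (-40.083,14.314) [heading=45, draw]
    -- iteration 3/3 --
    RT 180: heading 45 -> 225
    FD 13: (-40.083,14.314) -> (-49.276,5.121) [heading=225, draw]
  ]
  -- iteration 4/4 --
  RT 90: heading 225 -> 135
  FD 14: (-49.276,5.121) -> (-59.175,15.021) [heading=135, draw]
  LT 270: heading 135 -> 45
  REPEAT 3 [
    -- iteration 1/3 --
    RT 180: heading 45 -> 225
    FD 13: (-59.175,15.021) -> (-68.368,5.828) [heading=225, draw]
    -- iteration 2/3 --
    RT 180: heading 225 -> 45
    FD 13: (-68.368,5.828) -> (-59.175,15.021) [heading=45, draw]
    -- iteration 3/3 --
    RT 180: heading 45 -> 225
    FD 13: (-59.175,15.021) -> (-68.368,5.828) [heading=225, draw]
  ]
]
LT 180: heading 225 -> 45
Final: pos=(-68.368,5.828), heading=45, 16 segment(s) drawn
Segments drawn: 16

Answer: 16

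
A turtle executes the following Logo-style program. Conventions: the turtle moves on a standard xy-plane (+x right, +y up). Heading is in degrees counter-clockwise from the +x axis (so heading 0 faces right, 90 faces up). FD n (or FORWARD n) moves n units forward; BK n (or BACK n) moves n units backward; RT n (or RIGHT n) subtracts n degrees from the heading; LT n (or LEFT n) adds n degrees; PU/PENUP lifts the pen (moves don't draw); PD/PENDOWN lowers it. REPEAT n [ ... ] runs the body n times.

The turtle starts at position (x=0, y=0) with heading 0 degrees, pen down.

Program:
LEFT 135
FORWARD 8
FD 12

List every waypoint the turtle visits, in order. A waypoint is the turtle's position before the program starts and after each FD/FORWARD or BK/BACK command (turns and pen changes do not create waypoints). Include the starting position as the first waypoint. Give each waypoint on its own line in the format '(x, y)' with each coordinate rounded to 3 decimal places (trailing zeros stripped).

Answer: (0, 0)
(-5.657, 5.657)
(-14.142, 14.142)

Derivation:
Executing turtle program step by step:
Start: pos=(0,0), heading=0, pen down
LT 135: heading 0 -> 135
FD 8: (0,0) -> (-5.657,5.657) [heading=135, draw]
FD 12: (-5.657,5.657) -> (-14.142,14.142) [heading=135, draw]
Final: pos=(-14.142,14.142), heading=135, 2 segment(s) drawn
Waypoints (3 total):
(0, 0)
(-5.657, 5.657)
(-14.142, 14.142)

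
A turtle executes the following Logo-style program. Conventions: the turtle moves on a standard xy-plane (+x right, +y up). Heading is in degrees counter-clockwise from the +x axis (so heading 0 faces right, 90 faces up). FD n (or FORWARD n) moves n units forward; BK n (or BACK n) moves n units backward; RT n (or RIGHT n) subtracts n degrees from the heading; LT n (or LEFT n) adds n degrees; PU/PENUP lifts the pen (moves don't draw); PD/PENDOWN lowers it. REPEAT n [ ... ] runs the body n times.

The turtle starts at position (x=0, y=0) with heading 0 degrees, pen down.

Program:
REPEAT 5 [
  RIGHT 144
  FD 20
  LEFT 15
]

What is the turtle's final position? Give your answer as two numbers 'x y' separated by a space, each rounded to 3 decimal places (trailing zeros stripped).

Executing turtle program step by step:
Start: pos=(0,0), heading=0, pen down
REPEAT 5 [
  -- iteration 1/5 --
  RT 144: heading 0 -> 216
  FD 20: (0,0) -> (-16.18,-11.756) [heading=216, draw]
  LT 15: heading 216 -> 231
  -- iteration 2/5 --
  RT 144: heading 231 -> 87
  FD 20: (-16.18,-11.756) -> (-15.134,8.217) [heading=87, draw]
  LT 15: heading 87 -> 102
  -- iteration 3/5 --
  RT 144: heading 102 -> 318
  FD 20: (-15.134,8.217) -> (-0.271,-5.166) [heading=318, draw]
  LT 15: heading 318 -> 333
  -- iteration 4/5 --
  RT 144: heading 333 -> 189
  FD 20: (-0.271,-5.166) -> (-20.024,-8.294) [heading=189, draw]
  LT 15: heading 189 -> 204
  -- iteration 5/5 --
  RT 144: heading 204 -> 60
  FD 20: (-20.024,-8.294) -> (-10.024,9.026) [heading=60, draw]
  LT 15: heading 60 -> 75
]
Final: pos=(-10.024,9.026), heading=75, 5 segment(s) drawn

Answer: -10.024 9.026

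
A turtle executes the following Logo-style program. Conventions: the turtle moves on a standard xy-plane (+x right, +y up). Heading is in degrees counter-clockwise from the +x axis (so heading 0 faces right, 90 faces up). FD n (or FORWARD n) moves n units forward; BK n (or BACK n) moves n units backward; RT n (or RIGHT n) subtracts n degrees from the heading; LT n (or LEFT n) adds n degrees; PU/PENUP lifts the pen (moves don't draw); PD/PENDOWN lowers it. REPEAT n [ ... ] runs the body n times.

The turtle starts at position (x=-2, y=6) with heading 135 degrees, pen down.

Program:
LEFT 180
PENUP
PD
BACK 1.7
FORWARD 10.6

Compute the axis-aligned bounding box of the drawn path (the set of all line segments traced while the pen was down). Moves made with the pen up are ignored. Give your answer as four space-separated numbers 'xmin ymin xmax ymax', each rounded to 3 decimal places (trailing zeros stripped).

Answer: -3.202 -0.293 4.293 7.202

Derivation:
Executing turtle program step by step:
Start: pos=(-2,6), heading=135, pen down
LT 180: heading 135 -> 315
PU: pen up
PD: pen down
BK 1.7: (-2,6) -> (-3.202,7.202) [heading=315, draw]
FD 10.6: (-3.202,7.202) -> (4.293,-0.293) [heading=315, draw]
Final: pos=(4.293,-0.293), heading=315, 2 segment(s) drawn

Segment endpoints: x in {-3.202, -2, 4.293}, y in {-0.293, 6, 7.202}
xmin=-3.202, ymin=-0.293, xmax=4.293, ymax=7.202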